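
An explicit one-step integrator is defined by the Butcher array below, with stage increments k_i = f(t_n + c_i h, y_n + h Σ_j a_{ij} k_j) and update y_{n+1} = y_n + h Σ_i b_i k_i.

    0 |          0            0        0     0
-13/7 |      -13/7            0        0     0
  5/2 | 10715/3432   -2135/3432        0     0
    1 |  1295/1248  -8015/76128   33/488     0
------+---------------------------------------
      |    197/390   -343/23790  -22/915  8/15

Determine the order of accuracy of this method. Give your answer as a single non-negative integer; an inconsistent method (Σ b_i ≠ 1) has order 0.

4

b = (197/390, -343/23790, -22/915, 8/15)
c = (0, -13/7, 5/2, 1)
Ac = (0, 0, 305/264, 35/96)
Σ b_i: 197/390·1 + (-343/23790)·1 + (-22/915)·1 + 8/15·1 = 1 ✓
b·c: (-343/23790)·(-13/7) + (-22/915)·5/2 + 8/15·1 = 1/2 ✓
b·c²: (-343/23790)·169/49 + (-22/915)·25/4 + 8/15·1 = 1/3 ✓
b·Ac: (-22/915)·305/264 + 8/15·35/96 = 1/6 ✓
b·c³: (-343/23790)·(-2197/343) + (-22/915)·125/8 + 8/15·1 = 1/4 ✓
b·(c∘Ac): (-22/915)·1525/528 + 8/15·35/96 = 1/8 ✓
b·Ac²: (-22/915)·(-3965/1848) + 8/15·5/84 = 1/12 ✓
b·A²c: 8/15·5/64 = 1/24 ✓; 4 stages ⇒ order 4.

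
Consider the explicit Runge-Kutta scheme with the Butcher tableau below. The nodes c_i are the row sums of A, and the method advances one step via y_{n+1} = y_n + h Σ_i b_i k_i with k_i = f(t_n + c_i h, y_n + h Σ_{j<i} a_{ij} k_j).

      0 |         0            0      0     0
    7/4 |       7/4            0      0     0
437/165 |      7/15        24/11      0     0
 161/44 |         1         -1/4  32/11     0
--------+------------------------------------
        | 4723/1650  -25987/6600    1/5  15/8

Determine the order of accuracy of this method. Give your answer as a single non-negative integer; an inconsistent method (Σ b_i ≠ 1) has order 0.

b = (4723/1650, -25987/6600, 1/5, 15/8)
c = (0, 7/4, 437/165, 161/44)
Ac = (0, 0, 42/11, 211039/29040)
Σ b_i: 4723/1650·1 + (-25987/6600)·1 + 1/5·1 + 15/8·1 = 1 ✓
b·c: (-25987/6600)·7/4 + 1/5·437/165 + 15/8·161/44 = 1/2 ✓
b·c²: (-25987/6600)·49/16 + 1/5·190969/27225 + 15/8·25921/1936 = 62939003/4356000 ≠ 1/3 ⇒ order 2.
b·Ac: 1/5·42/11 + 15/8·211039/29040 = 1114331/77440 ≠ 1/6

2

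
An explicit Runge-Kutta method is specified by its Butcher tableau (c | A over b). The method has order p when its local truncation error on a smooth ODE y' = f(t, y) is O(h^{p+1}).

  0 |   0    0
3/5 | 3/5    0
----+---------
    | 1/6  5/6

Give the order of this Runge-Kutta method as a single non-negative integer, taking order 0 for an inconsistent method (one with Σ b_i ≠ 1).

2

b = (1/6, 5/6)
c = (0, 3/5)
Σ b_i: 1/6·1 + 5/6·1 = 1 ✓
b·c: 5/6·3/5 = 1/2 ✓; 2 stages ⇒ order 2.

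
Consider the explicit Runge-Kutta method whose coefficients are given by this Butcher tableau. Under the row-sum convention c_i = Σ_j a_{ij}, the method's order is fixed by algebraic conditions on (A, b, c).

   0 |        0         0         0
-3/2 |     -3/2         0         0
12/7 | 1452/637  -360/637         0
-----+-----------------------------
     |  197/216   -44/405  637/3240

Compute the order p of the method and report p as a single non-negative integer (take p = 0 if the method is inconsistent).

b = (197/216, -44/405, 637/3240)
c = (0, -3/2, 12/7)
Ac = (0, 0, 540/637)
Σ b_i: 197/216·1 + (-44/405)·1 + 637/3240·1 = 1 ✓
b·c: (-44/405)·(-3/2) + 637/3240·12/7 = 1/2 ✓
b·c²: (-44/405)·9/4 + 637/3240·144/49 = 1/3 ✓
b·Ac: 637/3240·540/637 = 1/6 ✓; 3 stages ⇒ order 3.

3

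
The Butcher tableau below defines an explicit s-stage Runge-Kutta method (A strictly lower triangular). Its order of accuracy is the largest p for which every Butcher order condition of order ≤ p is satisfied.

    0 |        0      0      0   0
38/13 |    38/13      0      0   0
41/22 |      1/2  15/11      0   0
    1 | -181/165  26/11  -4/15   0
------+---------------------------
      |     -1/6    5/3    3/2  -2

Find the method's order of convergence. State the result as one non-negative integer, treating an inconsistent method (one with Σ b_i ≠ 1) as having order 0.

1

b = (-1/6, 5/3, 3/2, -2)
c = (0, 38/13, 41/22, 1)
Ac = (0, 0, 570/143, 1058/165)
Σ b_i: (-1/6)·1 + 5/3·1 + 3/2·1 + (-2)·1 = 1 ✓
b·c: 5/3·38/13 + 3/2·41/22 + (-2)·1 = 9725/1716 ≠ 1/2 ⇒ order 1.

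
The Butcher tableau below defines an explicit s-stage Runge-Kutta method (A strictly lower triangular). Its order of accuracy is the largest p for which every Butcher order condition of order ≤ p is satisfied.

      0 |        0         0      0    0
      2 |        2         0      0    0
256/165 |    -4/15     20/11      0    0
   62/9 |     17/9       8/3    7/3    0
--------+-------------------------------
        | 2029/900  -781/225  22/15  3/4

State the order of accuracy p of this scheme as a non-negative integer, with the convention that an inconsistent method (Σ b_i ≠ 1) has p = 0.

b = (2029/900, -781/225, 22/15, 3/4)
c = (0, 2, 256/165, 62/9)
Ac = (0, 0, 40/11, 4432/495)
Σ b_i: 2029/900·1 + (-781/225)·1 + 22/15·1 + 3/4·1 = 1 ✓
b·c: (-781/225)·2 + 22/15·256/165 + 3/4·62/9 = 1/2 ✓
b·c²: (-781/225)·4 + 22/15·65536/27225 + 3/4·3844/81 = 312329/12375 ≠ 1/3 ⇒ order 2.
b·Ac: 22/15·40/11 + 3/4·4432/495 = 1988/165 ≠ 1/6

2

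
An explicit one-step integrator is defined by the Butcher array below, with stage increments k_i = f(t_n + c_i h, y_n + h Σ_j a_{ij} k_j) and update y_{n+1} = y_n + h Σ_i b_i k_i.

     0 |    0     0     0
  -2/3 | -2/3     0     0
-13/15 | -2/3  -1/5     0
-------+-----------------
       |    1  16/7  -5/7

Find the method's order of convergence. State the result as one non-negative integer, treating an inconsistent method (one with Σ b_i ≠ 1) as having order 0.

b = (1, 16/7, -5/7)
c = (0, -2/3, -13/15)
Ac = (0, 0, 2/15)
Σ b_i: 1·1 + 16/7·1 + (-5/7)·1 = 18/7 ≠ 1 ⇒ order 0.

0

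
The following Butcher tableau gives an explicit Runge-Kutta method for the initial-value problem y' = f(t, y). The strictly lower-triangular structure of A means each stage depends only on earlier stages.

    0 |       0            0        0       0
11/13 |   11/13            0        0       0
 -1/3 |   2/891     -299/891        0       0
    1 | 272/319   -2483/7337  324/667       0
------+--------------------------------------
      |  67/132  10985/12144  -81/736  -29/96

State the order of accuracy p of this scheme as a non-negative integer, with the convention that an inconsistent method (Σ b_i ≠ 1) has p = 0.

b = (67/132, 10985/12144, -81/736, -29/96)
c = (0, 11/13, -1/3, 1)
Ac = (0, 0, -23/81, -13/29)
Σ b_i: 67/132·1 + 10985/12144·1 + (-81/736)·1 + (-29/96)·1 = 1 ✓
b·c: 10985/12144·11/13 + (-81/736)·(-1/3) + (-29/96)·1 = 1/2 ✓
b·c²: 10985/12144·121/169 + (-81/736)·1/9 + (-29/96)·1 = 1/3 ✓
b·Ac: (-81/736)·(-23/81) + (-29/96)·(-13/29) = 1/6 ✓
b·c³: 10985/12144·1331/2197 + (-81/736)·(-1/27) + (-29/96)·1 = 1/4 ✓
b·(c∘Ac): (-81/736)·23/243 + (-29/96)·(-13/29) = 1/8 ✓
b·Ac²: (-81/736)·(-253/1053) + (-29/96)·(-71/377) = 1/12 ✓
b·A²c: (-29/96)·(-4/29) = 1/24 ✓; 4 stages ⇒ order 4.

4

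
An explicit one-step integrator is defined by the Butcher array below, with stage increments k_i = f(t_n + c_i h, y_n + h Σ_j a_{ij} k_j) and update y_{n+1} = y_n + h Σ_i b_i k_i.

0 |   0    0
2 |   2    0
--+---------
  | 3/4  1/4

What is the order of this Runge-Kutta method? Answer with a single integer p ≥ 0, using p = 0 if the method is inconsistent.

b = (3/4, 1/4)
c = (0, 2)
Σ b_i: 3/4·1 + 1/4·1 = 1 ✓
b·c: 1/4·2 = 1/2 ✓; 2 stages ⇒ order 2.

2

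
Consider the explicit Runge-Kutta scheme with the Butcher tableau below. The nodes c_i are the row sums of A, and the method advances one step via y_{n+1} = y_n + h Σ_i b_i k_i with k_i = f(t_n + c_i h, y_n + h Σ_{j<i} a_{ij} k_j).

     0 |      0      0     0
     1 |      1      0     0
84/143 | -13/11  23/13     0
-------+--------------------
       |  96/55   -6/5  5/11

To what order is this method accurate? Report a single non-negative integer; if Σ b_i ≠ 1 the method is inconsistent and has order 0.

1

b = (96/55, -6/5, 5/11)
c = (0, 1, 84/143)
Ac = (0, 0, 23/13)
Σ b_i: 96/55·1 + (-6/5)·1 + 5/11·1 = 1 ✓
b·c: (-6/5)·1 + 5/11·84/143 = -7338/7865 ≠ 1/2 ⇒ order 1.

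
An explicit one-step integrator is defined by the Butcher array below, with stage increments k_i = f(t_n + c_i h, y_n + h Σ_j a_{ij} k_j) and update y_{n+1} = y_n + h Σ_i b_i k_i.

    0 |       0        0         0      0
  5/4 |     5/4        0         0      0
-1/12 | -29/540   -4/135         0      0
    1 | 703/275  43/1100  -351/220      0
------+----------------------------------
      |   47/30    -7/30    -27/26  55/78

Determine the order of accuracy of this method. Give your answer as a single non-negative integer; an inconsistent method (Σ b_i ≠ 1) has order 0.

4

b = (47/30, -7/30, -27/26, 55/78)
c = (0, 5/4, -1/12, 1)
Ac = (0, 0, -1/27, 2/11)
Σ b_i: 47/30·1 + (-7/30)·1 + (-27/26)·1 + 55/78·1 = 1 ✓
b·c: (-7/30)·5/4 + (-27/26)·(-1/12) + 55/78·1 = 1/2 ✓
b·c²: (-7/30)·25/16 + (-27/26)·1/144 + 55/78·1 = 1/3 ✓
b·Ac: (-27/26)·(-1/27) + 55/78·2/11 = 1/6 ✓
b·c³: (-7/30)·125/64 + (-27/26)·(-1/1728) + 55/78·1 = 1/4 ✓
b·(c∘Ac): (-27/26)·1/324 + 55/78·2/11 = 1/8 ✓
b·Ac²: (-27/26)·(-5/108) + 55/78·1/20 = 1/12 ✓
b·A²c: 55/78·13/220 = 1/24 ✓; 4 stages ⇒ order 4.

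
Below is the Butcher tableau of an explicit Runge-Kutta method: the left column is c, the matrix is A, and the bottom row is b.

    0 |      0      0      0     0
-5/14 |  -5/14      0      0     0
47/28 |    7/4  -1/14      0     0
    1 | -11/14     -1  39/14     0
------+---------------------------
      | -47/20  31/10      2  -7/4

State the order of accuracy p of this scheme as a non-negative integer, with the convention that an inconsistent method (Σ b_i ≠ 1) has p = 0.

b = (-47/20, 31/10, 2, -7/4)
c = (0, -5/14, 47/28, 1)
Ac = (0, 0, 5/196, 1973/392)
Σ b_i: (-47/20)·1 + 31/10·1 + 2·1 + (-7/4)·1 = 1 ✓
b·c: 31/10·(-5/14) + 2·47/28 + (-7/4)·1 = 1/2 ✓
b·c²: 31/10·25/196 + 2·2209/784 + (-7/4)·1 = 839/196 ≠ 1/3 ⇒ order 2.
b·Ac: 2·5/196 + (-7/4)·1973/392 = -13731/1568 ≠ 1/6

2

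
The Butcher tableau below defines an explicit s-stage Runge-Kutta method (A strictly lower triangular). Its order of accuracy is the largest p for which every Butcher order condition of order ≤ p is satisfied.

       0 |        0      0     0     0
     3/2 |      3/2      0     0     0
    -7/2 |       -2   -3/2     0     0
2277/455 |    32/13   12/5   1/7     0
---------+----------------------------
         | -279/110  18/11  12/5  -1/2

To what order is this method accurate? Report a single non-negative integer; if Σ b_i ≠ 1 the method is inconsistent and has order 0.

b = (-279/110, 18/11, 12/5, -1/2)
c = (0, 3/2, -7/2, 2277/455)
Ac = (0, 0, -9/4, 31/10)
Σ b_i: (-279/110)·1 + 18/11·1 + 12/5·1 + (-1/2)·1 = 1 ✓
b·c: 18/11·3/2 + 12/5·(-7/2) + (-1/2)·2277/455 = -84561/10010 ≠ 1/2 ⇒ order 1.

1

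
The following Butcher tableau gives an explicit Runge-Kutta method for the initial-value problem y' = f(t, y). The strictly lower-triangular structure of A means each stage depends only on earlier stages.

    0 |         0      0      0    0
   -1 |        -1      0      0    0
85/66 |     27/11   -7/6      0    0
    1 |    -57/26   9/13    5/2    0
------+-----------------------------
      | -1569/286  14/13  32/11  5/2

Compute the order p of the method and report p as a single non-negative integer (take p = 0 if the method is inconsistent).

b = (-1569/286, 14/13, 32/11, 5/2)
c = (0, -1, 85/66, 1)
Ac = (0, 0, 7/6, 4337/1716)
Σ b_i: (-1569/286)·1 + 14/13·1 + 32/11·1 + 5/2·1 = 1 ✓
b·c: 14/13·(-1) + 32/11·85/66 + 5/2·1 = 48791/9438 ≠ 1/2 ⇒ order 1.

1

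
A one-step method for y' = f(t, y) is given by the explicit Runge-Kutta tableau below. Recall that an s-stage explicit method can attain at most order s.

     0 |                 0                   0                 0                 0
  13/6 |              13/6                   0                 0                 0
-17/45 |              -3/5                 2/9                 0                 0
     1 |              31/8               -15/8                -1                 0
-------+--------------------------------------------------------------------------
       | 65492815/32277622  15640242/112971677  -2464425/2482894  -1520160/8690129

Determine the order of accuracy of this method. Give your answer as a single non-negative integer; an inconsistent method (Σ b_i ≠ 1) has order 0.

b = (65492815/32277622, 15640242/112971677, -2464425/2482894, -1520160/8690129)
c = (0, 13/6, -17/45, 1)
Ac = (0, 0, 13/27, -2653/720)
Σ b_i: 65492815/32277622·1 + 15640242/112971677·1 + (-2464425/2482894)·1 + (-1520160/8690129)·1 = 1 ✓
b·c: 15640242/112971677·13/6 + (-2464425/2482894)·(-17/45) + (-1520160/8690129)·1 = 1/2 ✓
b·c²: 15640242/112971677·169/36 + (-2464425/2482894)·289/2025 + (-1520160/8690129)·1 = 1/3 ✓
b·Ac: (-2464425/2482894)·13/27 + (-1520160/8690129)·(-2653/720) = 1/6 ✓
b·c³: 15640242/112971677·2197/216 + (-2464425/2482894)·(-4913/91125) + (-1520160/8690129)·1 = 287535187/223460460 ≠ 1/4 ⇒ order 3.
b·(c∘Ac): (-2464425/2482894)·(-221/1215) + (-1520160/8690129)·(-2653/720) = 6145957/7448682 ≠ 1/8
b·Ac²: (-2464425/2482894)·169/162 + (-1520160/8690129)·(-579623/64800) = 2483639539/4692669660 ≠ 1/12
b·A²c: (-1520160/8690129)·(-13/27) = 6587360/78211161 ≠ 1/24

3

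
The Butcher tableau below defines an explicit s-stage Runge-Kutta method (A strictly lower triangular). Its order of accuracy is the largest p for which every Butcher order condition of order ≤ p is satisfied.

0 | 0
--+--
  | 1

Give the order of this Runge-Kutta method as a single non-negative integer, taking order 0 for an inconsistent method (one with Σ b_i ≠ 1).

1

b = (1)
c = (0)
Σ b_i: 1·1 = 1 ✓; 1 stage ⇒ order 1.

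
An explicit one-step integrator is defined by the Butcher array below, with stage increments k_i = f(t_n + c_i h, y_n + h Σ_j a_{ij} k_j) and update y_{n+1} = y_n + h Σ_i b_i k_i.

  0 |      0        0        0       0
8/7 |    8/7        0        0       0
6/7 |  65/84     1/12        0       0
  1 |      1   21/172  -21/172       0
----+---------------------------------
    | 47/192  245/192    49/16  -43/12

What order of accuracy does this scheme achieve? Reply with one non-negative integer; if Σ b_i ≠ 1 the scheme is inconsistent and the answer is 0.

4

b = (47/192, 245/192, 49/16, -43/12)
c = (0, 8/7, 6/7, 1)
Ac = (0, 0, 2/21, 3/86)
Σ b_i: 47/192·1 + 245/192·1 + 49/16·1 + (-43/12)·1 = 1 ✓
b·c: 245/192·8/7 + 49/16·6/7 + (-43/12)·1 = 1/2 ✓
b·c²: 245/192·64/49 + 49/16·36/49 + (-43/12)·1 = 1/3 ✓
b·Ac: 49/16·2/21 + (-43/12)·3/86 = 1/6 ✓
b·c³: 245/192·512/343 + 49/16·216/343 + (-43/12)·1 = 1/4 ✓
b·(c∘Ac): 49/16·4/49 + (-43/12)·3/86 = 1/8 ✓
b·Ac²: 49/16·16/147 + (-43/12)·3/43 = 1/12 ✓
b·A²c: (-43/12)·(-1/86) = 1/24 ✓; 4 stages ⇒ order 4.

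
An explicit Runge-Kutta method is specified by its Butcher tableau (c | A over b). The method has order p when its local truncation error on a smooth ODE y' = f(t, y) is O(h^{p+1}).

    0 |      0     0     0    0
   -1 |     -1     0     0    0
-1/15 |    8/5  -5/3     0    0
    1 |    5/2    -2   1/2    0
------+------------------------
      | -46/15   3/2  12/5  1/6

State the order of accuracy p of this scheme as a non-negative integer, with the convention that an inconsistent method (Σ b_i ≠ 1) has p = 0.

1

b = (-46/15, 3/2, 12/5, 1/6)
c = (0, -1, -1/15, 1)
Ac = (0, 0, 5/3, 59/30)
Σ b_i: (-46/15)·1 + 3/2·1 + 12/5·1 + 1/6·1 = 1 ✓
b·c: 3/2·(-1) + 12/5·(-1/15) + 1/6·1 = -112/75 ≠ 1/2 ⇒ order 1.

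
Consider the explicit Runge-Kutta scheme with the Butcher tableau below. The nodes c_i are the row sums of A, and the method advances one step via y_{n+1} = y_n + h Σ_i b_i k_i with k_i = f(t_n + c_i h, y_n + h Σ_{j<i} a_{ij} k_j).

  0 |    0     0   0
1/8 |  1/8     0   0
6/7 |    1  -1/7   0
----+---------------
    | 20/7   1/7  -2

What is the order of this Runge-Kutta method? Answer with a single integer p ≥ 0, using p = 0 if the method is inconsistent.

1

b = (20/7, 1/7, -2)
c = (0, 1/8, 6/7)
Ac = (0, 0, -1/56)
Σ b_i: 20/7·1 + 1/7·1 + (-2)·1 = 1 ✓
b·c: 1/7·1/8 + (-2)·6/7 = -95/56 ≠ 1/2 ⇒ order 1.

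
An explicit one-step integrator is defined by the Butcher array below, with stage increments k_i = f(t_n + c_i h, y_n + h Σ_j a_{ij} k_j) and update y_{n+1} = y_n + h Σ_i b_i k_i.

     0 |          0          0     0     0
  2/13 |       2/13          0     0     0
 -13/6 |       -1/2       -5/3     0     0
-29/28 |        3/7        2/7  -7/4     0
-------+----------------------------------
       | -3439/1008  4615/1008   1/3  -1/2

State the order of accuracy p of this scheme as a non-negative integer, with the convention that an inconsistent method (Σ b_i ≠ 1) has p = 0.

b = (-3439/1008, 4615/1008, 1/3, -1/2)
c = (0, 2/13, -13/6, -29/28)
Ac = (0, 0, -10/39, 8377/2184)
Σ b_i: (-3439/1008)·1 + 4615/1008·1 + 1/3·1 + (-1/2)·1 = 1 ✓
b·c: 4615/1008·2/13 + 1/3·(-13/6) + (-1/2)·(-29/28) = 1/2 ✓
b·c²: 4615/1008·4/169 + 1/3·169/36 + (-1/2)·841/784 = 625673/550368 ≠ 1/3 ⇒ order 2.
b·Ac: 1/3·(-10/39) + (-1/2)·8377/2184 = -26251/13104 ≠ 1/6

2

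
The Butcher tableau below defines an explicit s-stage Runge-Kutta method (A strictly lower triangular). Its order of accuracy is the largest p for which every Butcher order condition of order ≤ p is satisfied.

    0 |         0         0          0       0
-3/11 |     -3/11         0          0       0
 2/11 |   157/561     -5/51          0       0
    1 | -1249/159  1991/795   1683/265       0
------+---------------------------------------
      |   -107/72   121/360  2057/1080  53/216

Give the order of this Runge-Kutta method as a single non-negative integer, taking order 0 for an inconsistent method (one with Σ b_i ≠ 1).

b = (-107/72, 121/360, 2057/1080, 53/216)
c = (0, -3/11, 2/11, 1)
Ac = (0, 0, 5/187, 25/53)
Σ b_i: (-107/72)·1 + 121/360·1 + 2057/1080·1 + 53/216·1 = 1 ✓
b·c: 121/360·(-3/11) + 2057/1080·2/11 + 53/216·1 = 1/2 ✓
b·c²: 121/360·9/121 + 2057/1080·4/121 + 53/216·1 = 1/3 ✓
b·Ac: 2057/1080·5/187 + 53/216·25/53 = 1/6 ✓
b·c³: 121/360·(-27/1331) + 2057/1080·8/1331 + 53/216·1 = 1/4 ✓
b·(c∘Ac): 2057/1080·10/2057 + 53/216·25/53 = 1/8 ✓
b·Ac²: 2057/1080·(-15/2057) + 53/216·21/53 = 1/12 ✓
b·A²c: 53/216·9/53 = 1/24 ✓; 4 stages ⇒ order 4.

4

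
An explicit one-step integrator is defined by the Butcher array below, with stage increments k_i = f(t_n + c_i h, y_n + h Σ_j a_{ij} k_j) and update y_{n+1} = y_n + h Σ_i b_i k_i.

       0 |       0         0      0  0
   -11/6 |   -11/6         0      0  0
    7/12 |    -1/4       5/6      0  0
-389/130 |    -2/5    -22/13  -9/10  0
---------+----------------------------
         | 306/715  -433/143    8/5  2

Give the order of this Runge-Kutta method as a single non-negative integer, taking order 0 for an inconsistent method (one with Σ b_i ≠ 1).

b = (306/715, -433/143, 8/5, 2)
c = (0, -11/6, 7/12, -389/130)
Ac = (0, 0, -55/36, 4021/1560)
Σ b_i: 306/715·1 + (-433/143)·1 + 8/5·1 + 2·1 = 1 ✓
b·c: (-433/143)·(-11/6) + 8/5·7/12 + 2·(-389/130) = 1/2 ✓
b·c²: (-433/143)·121/36 + 8/5·49/144 + 2·151321/16900 = 1258613/152100 ≠ 1/3 ⇒ order 2.
b·Ac: 8/5·(-55/36) + 2·4021/1560 = 6343/2340 ≠ 1/6

2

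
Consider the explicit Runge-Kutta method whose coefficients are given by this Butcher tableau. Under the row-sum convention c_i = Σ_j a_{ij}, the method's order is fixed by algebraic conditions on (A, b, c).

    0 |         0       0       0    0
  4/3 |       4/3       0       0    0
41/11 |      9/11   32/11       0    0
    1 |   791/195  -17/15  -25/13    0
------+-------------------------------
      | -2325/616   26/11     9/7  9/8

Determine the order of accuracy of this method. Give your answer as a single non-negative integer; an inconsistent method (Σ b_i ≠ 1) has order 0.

1

b = (-2325/616, 26/11, 9/7, 9/8)
c = (0, 4/3, 41/11, 1)
Ac = (0, 0, 128/33, -55849/6435)
Σ b_i: (-2325/616)·1 + 26/11·1 + 9/7·1 + 9/8·1 = 1 ✓
b·c: 26/11·4/3 + 9/7·41/11 + 9/8·1 = 16759/1848 ≠ 1/2 ⇒ order 1.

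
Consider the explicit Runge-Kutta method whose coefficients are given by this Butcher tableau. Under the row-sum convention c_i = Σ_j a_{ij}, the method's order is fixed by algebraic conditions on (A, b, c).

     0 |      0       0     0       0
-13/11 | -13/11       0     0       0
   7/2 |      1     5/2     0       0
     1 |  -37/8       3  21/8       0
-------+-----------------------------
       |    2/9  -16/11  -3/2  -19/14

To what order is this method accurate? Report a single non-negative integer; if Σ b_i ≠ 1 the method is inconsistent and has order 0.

0

b = (2/9, -16/11, -3/2, -19/14)
c = (0, -13/11, 7/2, 1)
Ac = (0, 0, -65/22, 993/176)
Σ b_i: 2/9·1 + (-16/11)·1 + (-3/2)·1 + (-19/14)·1 = -2834/693 ≠ 1 ⇒ order 0.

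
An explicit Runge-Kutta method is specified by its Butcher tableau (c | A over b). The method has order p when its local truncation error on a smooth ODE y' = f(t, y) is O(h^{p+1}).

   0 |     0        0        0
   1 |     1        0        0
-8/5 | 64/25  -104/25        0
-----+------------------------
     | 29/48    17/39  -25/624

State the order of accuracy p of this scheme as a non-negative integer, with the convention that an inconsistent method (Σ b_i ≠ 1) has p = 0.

3

b = (29/48, 17/39, -25/624)
c = (0, 1, -8/5)
Ac = (0, 0, -104/25)
Σ b_i: 29/48·1 + 17/39·1 + (-25/624)·1 = 1 ✓
b·c: 17/39·1 + (-25/624)·(-8/5) = 1/2 ✓
b·c²: 17/39·1 + (-25/624)·64/25 = 1/3 ✓
b·Ac: (-25/624)·(-104/25) = 1/6 ✓; 3 stages ⇒ order 3.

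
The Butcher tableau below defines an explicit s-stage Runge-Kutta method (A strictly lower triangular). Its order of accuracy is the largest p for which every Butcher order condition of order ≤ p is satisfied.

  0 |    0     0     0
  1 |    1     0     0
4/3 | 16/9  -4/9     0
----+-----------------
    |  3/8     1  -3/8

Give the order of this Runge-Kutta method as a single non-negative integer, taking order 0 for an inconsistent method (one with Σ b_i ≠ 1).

3

b = (3/8, 1, -3/8)
c = (0, 1, 4/3)
Ac = (0, 0, -4/9)
Σ b_i: 3/8·1 + 1·1 + (-3/8)·1 = 1 ✓
b·c: 1·1 + (-3/8)·4/3 = 1/2 ✓
b·c²: 1·1 + (-3/8)·16/9 = 1/3 ✓
b·Ac: (-3/8)·(-4/9) = 1/6 ✓; 3 stages ⇒ order 3.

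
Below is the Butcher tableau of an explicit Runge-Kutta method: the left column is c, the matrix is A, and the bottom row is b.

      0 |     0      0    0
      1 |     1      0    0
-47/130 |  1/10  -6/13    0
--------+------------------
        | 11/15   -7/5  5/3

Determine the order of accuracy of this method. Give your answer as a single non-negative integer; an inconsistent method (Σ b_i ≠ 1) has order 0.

1

b = (11/15, -7/5, 5/3)
c = (0, 1, -47/130)
Ac = (0, 0, -6/13)
Σ b_i: 11/15·1 + (-7/5)·1 + 5/3·1 = 1 ✓
b·c: (-7/5)·1 + 5/3·(-47/130) = -781/390 ≠ 1/2 ⇒ order 1.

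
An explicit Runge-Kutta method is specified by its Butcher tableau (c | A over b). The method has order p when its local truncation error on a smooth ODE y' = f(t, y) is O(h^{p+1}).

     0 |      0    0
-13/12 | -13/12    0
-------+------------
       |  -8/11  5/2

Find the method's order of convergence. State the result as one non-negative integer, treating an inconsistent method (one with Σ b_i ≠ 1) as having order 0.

b = (-8/11, 5/2)
c = (0, -13/12)
Σ b_i: (-8/11)·1 + 5/2·1 = 39/22 ≠ 1 ⇒ order 0.

0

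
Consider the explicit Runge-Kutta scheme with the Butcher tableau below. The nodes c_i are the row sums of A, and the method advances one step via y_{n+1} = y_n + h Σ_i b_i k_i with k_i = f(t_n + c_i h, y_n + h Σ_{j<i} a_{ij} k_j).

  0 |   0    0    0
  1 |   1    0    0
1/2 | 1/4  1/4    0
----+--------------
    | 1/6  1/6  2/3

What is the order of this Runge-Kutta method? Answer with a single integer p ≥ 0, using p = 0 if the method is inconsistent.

b = (1/6, 1/6, 2/3)
c = (0, 1, 1/2)
Ac = (0, 0, 1/4)
Σ b_i: 1/6·1 + 1/6·1 + 2/3·1 = 1 ✓
b·c: 1/6·1 + 2/3·1/2 = 1/2 ✓
b·c²: 1/6·1 + 2/3·1/4 = 1/3 ✓
b·Ac: 2/3·1/4 = 1/6 ✓; 3 stages ⇒ order 3.

3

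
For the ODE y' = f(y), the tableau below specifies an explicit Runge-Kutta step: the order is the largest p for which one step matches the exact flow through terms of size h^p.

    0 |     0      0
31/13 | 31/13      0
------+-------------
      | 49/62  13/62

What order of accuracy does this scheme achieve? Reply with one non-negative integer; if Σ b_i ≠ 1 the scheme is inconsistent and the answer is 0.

b = (49/62, 13/62)
c = (0, 31/13)
Σ b_i: 49/62·1 + 13/62·1 = 1 ✓
b·c: 13/62·31/13 = 1/2 ✓; 2 stages ⇒ order 2.

2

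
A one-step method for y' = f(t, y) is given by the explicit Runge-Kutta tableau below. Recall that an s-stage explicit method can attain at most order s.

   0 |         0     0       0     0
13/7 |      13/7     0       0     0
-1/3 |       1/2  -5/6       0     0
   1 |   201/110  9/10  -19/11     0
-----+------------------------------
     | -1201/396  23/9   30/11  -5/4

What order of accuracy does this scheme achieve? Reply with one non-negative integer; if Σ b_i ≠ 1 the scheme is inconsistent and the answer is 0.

1

b = (-1201/396, 23/9, 30/11, -5/4)
c = (0, 13/7, -1/3, 1)
Ac = (0, 0, -65/42, 5191/2310)
Σ b_i: (-1201/396)·1 + 23/9·1 + 30/11·1 + (-5/4)·1 = 1 ✓
b·c: 23/9·13/7 + 30/11·(-1/3) + (-5/4)·1 = 7171/2772 ≠ 1/2 ⇒ order 1.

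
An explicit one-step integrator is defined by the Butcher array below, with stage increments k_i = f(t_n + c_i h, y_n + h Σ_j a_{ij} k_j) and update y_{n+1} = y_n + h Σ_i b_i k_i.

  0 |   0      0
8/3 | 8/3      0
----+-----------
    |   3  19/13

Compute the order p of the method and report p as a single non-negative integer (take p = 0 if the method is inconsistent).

b = (3, 19/13)
c = (0, 8/3)
Σ b_i: 3·1 + 19/13·1 = 58/13 ≠ 1 ⇒ order 0.

0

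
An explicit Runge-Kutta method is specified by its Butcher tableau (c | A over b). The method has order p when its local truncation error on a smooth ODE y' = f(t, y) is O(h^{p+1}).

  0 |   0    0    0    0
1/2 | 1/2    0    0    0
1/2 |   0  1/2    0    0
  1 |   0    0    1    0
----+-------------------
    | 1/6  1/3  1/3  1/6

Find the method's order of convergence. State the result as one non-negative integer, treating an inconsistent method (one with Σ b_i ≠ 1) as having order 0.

4

b = (1/6, 1/3, 1/3, 1/6)
c = (0, 1/2, 1/2, 1)
Ac = (0, 0, 1/4, 1/2)
Σ b_i: 1/6·1 + 1/3·1 + 1/3·1 + 1/6·1 = 1 ✓
b·c: 1/3·1/2 + 1/3·1/2 + 1/6·1 = 1/2 ✓
b·c²: 1/3·1/4 + 1/3·1/4 + 1/6·1 = 1/3 ✓
b·Ac: 1/3·1/4 + 1/6·1/2 = 1/6 ✓
b·c³: 1/3·1/8 + 1/3·1/8 + 1/6·1 = 1/4 ✓
b·(c∘Ac): 1/3·1/8 + 1/6·1/2 = 1/8 ✓
b·Ac²: 1/3·1/8 + 1/6·1/4 = 1/12 ✓
b·A²c: 1/6·1/4 = 1/24 ✓; 4 stages ⇒ order 4.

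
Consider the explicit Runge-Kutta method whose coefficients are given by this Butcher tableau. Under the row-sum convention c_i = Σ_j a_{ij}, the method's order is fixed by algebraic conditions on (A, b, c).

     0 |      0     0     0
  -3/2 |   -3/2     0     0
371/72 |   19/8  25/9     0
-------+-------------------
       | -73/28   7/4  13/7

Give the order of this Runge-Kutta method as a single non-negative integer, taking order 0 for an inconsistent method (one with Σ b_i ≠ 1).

1

b = (-73/28, 7/4, 13/7)
c = (0, -3/2, 371/72)
Ac = (0, 0, -25/6)
Σ b_i: (-73/28)·1 + 7/4·1 + 13/7·1 = 1 ✓
b·c: 7/4·(-3/2) + 13/7·371/72 = 125/18 ≠ 1/2 ⇒ order 1.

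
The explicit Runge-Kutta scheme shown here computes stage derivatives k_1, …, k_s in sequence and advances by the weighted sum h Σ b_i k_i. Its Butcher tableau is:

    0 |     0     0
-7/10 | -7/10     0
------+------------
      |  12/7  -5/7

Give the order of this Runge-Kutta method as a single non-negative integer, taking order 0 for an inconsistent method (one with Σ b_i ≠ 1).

b = (12/7, -5/7)
c = (0, -7/10)
Σ b_i: 12/7·1 + (-5/7)·1 = 1 ✓
b·c: (-5/7)·(-7/10) = 1/2 ✓; 2 stages ⇒ order 2.

2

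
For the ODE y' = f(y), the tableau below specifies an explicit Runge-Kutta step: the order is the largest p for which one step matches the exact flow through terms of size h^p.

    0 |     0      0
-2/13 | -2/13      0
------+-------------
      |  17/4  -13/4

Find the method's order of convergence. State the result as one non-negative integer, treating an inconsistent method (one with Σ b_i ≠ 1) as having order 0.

2

b = (17/4, -13/4)
c = (0, -2/13)
Σ b_i: 17/4·1 + (-13/4)·1 = 1 ✓
b·c: (-13/4)·(-2/13) = 1/2 ✓; 2 stages ⇒ order 2.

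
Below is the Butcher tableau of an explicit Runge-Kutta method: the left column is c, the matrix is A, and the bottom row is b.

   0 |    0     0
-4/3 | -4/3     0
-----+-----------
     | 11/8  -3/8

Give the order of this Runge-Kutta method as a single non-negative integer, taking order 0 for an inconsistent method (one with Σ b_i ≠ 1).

2

b = (11/8, -3/8)
c = (0, -4/3)
Σ b_i: 11/8·1 + (-3/8)·1 = 1 ✓
b·c: (-3/8)·(-4/3) = 1/2 ✓; 2 stages ⇒ order 2.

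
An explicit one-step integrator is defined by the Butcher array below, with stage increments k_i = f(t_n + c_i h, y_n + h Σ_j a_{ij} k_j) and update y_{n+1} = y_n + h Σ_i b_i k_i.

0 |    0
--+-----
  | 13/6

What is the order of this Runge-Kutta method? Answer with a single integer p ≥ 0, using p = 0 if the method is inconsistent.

0

b = (13/6)
c = (0)
Σ b_i: 13/6·1 = 13/6 ≠ 1 ⇒ order 0.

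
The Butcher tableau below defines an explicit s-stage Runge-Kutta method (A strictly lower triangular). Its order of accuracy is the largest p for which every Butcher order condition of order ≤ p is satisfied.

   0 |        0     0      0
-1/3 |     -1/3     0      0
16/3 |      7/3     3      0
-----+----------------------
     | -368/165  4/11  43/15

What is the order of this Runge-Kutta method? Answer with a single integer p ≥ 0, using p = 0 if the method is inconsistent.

1

b = (-368/165, 4/11, 43/15)
c = (0, -1/3, 16/3)
Ac = (0, 0, -1)
Σ b_i: (-368/165)·1 + 4/11·1 + 43/15·1 = 1 ✓
b·c: 4/11·(-1/3) + 43/15·16/3 = 7508/495 ≠ 1/2 ⇒ order 1.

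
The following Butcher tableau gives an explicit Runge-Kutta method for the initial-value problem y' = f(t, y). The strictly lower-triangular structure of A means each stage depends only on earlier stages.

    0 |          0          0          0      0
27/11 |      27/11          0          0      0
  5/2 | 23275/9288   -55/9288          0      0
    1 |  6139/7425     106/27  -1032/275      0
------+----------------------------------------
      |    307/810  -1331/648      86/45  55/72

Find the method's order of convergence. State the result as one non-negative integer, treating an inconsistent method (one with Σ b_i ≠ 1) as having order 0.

4

b = (307/810, -1331/648, 86/45, 55/72)
c = (0, 27/11, 5/2, 1)
Ac = (0, 0, -5/344, 14/55)
Σ b_i: 307/810·1 + (-1331/648)·1 + 86/45·1 + 55/72·1 = 1 ✓
b·c: (-1331/648)·27/11 + 86/45·5/2 + 55/72·1 = 1/2 ✓
b·c²: (-1331/648)·729/121 + 86/45·25/4 + 55/72·1 = 1/3 ✓
b·Ac: 86/45·(-5/344) + 55/72·14/55 = 1/6 ✓
b·c³: (-1331/648)·19683/1331 + 86/45·125/8 + 55/72·1 = 1/4 ✓
b·(c∘Ac): 86/45·(-25/688) + 55/72·14/55 = 1/8 ✓
b·Ac²: 86/45·(-135/3784) + 55/72·24/121 = 1/12 ✓
b·A²c: 55/72·3/55 = 1/24 ✓; 4 stages ⇒ order 4.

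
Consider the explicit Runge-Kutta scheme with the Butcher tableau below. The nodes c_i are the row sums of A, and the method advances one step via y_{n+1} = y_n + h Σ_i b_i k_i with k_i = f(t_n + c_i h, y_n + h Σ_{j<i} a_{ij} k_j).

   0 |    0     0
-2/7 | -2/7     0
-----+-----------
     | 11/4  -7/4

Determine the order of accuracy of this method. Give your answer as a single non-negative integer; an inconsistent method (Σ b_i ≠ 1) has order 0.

b = (11/4, -7/4)
c = (0, -2/7)
Σ b_i: 11/4·1 + (-7/4)·1 = 1 ✓
b·c: (-7/4)·(-2/7) = 1/2 ✓; 2 stages ⇒ order 2.

2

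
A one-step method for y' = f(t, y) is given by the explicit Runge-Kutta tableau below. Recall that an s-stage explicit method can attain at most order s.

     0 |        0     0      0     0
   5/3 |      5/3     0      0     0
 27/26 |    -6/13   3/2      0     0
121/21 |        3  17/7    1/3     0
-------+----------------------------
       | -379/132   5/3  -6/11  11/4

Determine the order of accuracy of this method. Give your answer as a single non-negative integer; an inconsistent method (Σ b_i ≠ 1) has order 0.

1

b = (-379/132, 5/3, -6/11, 11/4)
c = (0, 5/3, 27/26, 121/21)
Ac = (0, 0, 5/2, 2399/546)
Σ b_i: (-379/132)·1 + 5/3·1 + (-6/11)·1 + 11/4·1 = 1 ✓
b·c: 5/3·5/3 + (-6/11)·27/26 + 11/4·121/21 = 650687/36036 ≠ 1/2 ⇒ order 1.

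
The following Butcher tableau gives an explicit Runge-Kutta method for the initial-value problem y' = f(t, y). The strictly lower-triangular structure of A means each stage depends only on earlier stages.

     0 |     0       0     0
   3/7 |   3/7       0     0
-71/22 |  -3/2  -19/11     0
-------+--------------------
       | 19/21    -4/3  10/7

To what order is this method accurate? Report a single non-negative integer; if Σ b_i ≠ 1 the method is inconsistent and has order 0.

b = (19/21, -4/3, 10/7)
c = (0, 3/7, -71/22)
Ac = (0, 0, -57/77)
Σ b_i: 19/21·1 + (-4/3)·1 + 10/7·1 = 1 ✓
b·c: (-4/3)·3/7 + 10/7·(-71/22) = -57/11 ≠ 1/2 ⇒ order 1.

1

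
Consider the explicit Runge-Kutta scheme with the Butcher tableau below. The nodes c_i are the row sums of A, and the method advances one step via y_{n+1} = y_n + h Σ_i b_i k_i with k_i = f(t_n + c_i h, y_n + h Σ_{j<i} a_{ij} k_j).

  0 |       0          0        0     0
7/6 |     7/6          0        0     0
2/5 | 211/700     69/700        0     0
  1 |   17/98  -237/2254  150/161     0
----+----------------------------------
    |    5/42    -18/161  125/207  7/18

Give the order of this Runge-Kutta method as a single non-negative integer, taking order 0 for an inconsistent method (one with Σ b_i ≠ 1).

4

b = (5/42, -18/161, 125/207, 7/18)
c = (0, 7/6, 2/5, 1)
Ac = (0, 0, 23/200, 1/4)
Σ b_i: 5/42·1 + (-18/161)·1 + 125/207·1 + 7/18·1 = 1 ✓
b·c: (-18/161)·7/6 + 125/207·2/5 + 7/18·1 = 1/2 ✓
b·c²: (-18/161)·49/36 + 125/207·4/25 + 7/18·1 = 1/3 ✓
b·Ac: 125/207·23/200 + 7/18·1/4 = 1/6 ✓
b·c³: (-18/161)·343/216 + 125/207·8/125 + 7/18·1 = 1/4 ✓
b·(c∘Ac): 125/207·23/500 + 7/18·1/4 = 1/8 ✓
b·Ac²: 125/207·161/1200 + 7/18·1/168 = 1/12 ✓
b·A²c: 7/18·3/28 = 1/24 ✓; 4 stages ⇒ order 4.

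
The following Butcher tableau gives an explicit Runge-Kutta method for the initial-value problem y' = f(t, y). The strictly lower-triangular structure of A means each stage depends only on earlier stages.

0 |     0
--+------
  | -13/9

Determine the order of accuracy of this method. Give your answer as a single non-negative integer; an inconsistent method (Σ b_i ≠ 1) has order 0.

0

b = (-13/9)
c = (0)
Σ b_i: (-13/9)·1 = -13/9 ≠ 1 ⇒ order 0.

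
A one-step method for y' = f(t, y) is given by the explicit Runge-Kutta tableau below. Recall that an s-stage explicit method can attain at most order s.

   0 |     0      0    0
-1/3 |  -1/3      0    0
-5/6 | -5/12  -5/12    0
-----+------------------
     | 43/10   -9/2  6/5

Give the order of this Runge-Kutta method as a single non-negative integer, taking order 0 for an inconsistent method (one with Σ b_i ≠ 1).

3

b = (43/10, -9/2, 6/5)
c = (0, -1/3, -5/6)
Ac = (0, 0, 5/36)
Σ b_i: 43/10·1 + (-9/2)·1 + 6/5·1 = 1 ✓
b·c: (-9/2)·(-1/3) + 6/5·(-5/6) = 1/2 ✓
b·c²: (-9/2)·1/9 + 6/5·25/36 = 1/3 ✓
b·Ac: 6/5·5/36 = 1/6 ✓; 3 stages ⇒ order 3.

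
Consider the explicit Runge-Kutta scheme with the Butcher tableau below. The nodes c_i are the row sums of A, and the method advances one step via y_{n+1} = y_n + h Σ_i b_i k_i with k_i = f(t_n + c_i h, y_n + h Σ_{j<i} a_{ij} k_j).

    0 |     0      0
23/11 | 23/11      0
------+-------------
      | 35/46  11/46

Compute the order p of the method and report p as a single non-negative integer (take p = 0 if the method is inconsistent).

b = (35/46, 11/46)
c = (0, 23/11)
Σ b_i: 35/46·1 + 11/46·1 = 1 ✓
b·c: 11/46·23/11 = 1/2 ✓; 2 stages ⇒ order 2.

2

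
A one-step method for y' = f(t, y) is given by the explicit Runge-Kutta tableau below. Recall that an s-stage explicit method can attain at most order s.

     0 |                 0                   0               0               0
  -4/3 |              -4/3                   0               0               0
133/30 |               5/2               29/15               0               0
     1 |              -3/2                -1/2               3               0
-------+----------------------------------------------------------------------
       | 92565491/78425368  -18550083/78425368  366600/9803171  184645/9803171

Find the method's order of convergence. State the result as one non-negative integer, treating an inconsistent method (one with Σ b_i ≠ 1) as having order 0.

b = (92565491/78425368, -18550083/78425368, 366600/9803171, 184645/9803171)
c = (0, -4/3, 133/30, 1)
Ac = (0, 0, -116/45, 419/30)
Σ b_i: 92565491/78425368·1 + (-18550083/78425368)·1 + 366600/9803171·1 + 184645/9803171·1 = 1 ✓
b·c: (-18550083/78425368)·(-4/3) + 366600/9803171·133/30 + 184645/9803171·1 = 1/2 ✓
b·c²: (-18550083/78425368)·16/9 + 366600/9803171·17689/900 + 184645/9803171·1 = 1/3 ✓
b·Ac: 366600/9803171·(-116/45) + 184645/9803171·419/30 = 1/6 ✓
b·c³: (-18550083/78425368)·(-64/27) + 366600/9803171·2352637/27000 + 184645/9803171·1 = 80624032/21006795 ≠ 1/4 ⇒ order 3.
b·(c∘Ac): 366600/9803171·(-7714/675) + 184645/9803171·419/30 = -28992311/176457078 ≠ 1/8
b·Ac²: 366600/9803171·464/135 + 184645/9803171·52267/900 = 308138749/252081540 ≠ 1/12
b·A²c: 184645/9803171·(-116/15) = -4283764/29409513 ≠ 1/24

3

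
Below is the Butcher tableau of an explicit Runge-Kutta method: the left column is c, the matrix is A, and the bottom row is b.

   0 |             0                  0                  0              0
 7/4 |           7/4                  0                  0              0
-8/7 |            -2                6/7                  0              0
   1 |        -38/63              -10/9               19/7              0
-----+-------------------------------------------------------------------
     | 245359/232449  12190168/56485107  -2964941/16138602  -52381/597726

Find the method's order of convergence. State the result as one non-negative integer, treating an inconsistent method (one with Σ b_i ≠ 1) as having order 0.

3

b = (245359/232449, 12190168/56485107, -2964941/16138602, -52381/597726)
c = (0, 7/4, -8/7, 1)
Ac = (0, 0, 3/2, -4451/882)
Σ b_i: 245359/232449·1 + 12190168/56485107·1 + (-2964941/16138602)·1 + (-52381/597726)·1 = 1 ✓
b·c: 12190168/56485107·7/4 + (-2964941/16138602)·(-8/7) + (-52381/597726)·1 = 1/2 ✓
b·c²: 12190168/56485107·49/16 + (-2964941/16138602)·64/49 + (-52381/597726)·1 = 1/3 ✓
b·Ac: (-2964941/16138602)·3/2 + (-52381/597726)·(-4451/882) = 1/6 ✓
b·c³: 12190168/56485107·343/64 + (-2964941/16138602)·(-512/343) + (-52381/597726)·1 = 2497843/1859592 ≠ 1/4 ⇒ order 3.
b·(c∘Ac): (-2964941/16138602)·(-12/7) + (-52381/597726)·(-4451/882) = 2715541/3586356 ≠ 1/8
b·Ac²: (-2964941/16138602)·21/8 + (-52381/597726)·3517/24696 = -920011/1859592 ≠ 1/12
b·A²c: (-52381/597726)·57/14 = -142177/398484 ≠ 1/24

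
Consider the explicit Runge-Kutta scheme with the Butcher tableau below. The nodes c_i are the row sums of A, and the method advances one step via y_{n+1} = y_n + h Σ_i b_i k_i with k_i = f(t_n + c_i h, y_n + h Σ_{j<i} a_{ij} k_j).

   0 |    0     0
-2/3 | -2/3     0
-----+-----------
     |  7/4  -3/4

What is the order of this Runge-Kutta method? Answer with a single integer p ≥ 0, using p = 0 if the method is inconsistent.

b = (7/4, -3/4)
c = (0, -2/3)
Σ b_i: 7/4·1 + (-3/4)·1 = 1 ✓
b·c: (-3/4)·(-2/3) = 1/2 ✓; 2 stages ⇒ order 2.

2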